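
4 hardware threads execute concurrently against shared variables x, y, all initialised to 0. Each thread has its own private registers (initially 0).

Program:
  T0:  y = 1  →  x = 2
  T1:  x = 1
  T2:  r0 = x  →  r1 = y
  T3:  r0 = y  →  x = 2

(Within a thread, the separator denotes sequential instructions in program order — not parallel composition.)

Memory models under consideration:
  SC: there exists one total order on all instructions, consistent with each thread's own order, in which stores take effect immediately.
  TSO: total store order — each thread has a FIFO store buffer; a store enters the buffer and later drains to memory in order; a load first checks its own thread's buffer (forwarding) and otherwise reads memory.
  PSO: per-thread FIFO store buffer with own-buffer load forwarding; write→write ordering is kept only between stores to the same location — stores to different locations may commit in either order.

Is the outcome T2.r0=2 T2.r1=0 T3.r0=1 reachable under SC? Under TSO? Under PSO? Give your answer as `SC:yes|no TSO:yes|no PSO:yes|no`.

SC:no TSO:no PSO:yes

outcome vector order: (T2.r0,T2.r1,T3.r0)
[SC] allowed = {0/0/0, 0/0/1, 0/1/0, 0/1/1, 1/0/0, 1/0/1, 1/1/0, 1/1/1, 2/0/0, 2/1/0, 2/1/1}
[TSO] allowed = {0/0/0, 0/0/1, 0/1/0, 0/1/1, 1/0/0, 1/0/1, 1/1/0, 1/1/1, 2/0/0, 2/1/0, 2/1/1}
[PSO] allowed = {0/0/0, 0/0/1, 0/1/0, 0/1/1, 1/0/0, 1/0/1, 1/1/0, 1/1/1, 2/0/0, 2/0/1, 2/1/0, 2/1/1}
target 2/0/1 ∈ {PSO}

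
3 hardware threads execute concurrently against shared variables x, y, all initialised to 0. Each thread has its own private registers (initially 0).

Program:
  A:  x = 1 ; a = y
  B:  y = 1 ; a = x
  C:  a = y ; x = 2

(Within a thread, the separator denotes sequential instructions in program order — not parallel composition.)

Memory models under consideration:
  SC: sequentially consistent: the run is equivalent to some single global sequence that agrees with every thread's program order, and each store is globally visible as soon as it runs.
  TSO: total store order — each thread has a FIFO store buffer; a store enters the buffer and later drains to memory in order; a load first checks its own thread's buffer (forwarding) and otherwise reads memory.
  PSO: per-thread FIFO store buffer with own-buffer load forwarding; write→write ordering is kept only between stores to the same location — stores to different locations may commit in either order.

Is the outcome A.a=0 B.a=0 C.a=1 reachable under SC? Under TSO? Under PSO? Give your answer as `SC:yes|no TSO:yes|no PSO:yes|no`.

SC:no TSO:yes PSO:yes

outcome vector order: (A.a,B.a,C.a)
SC: 10 outcomes — {(0,1,0), (0,1,1), (0,2,0), (0,2,1), (1,0,0), (1,0,1), (1,1,0), (1,1,1), (1,2,0), (1,2,1)}
TSO: 12 outcomes — {(0,0,0), (0,0,1), (0,1,0), (0,1,1), (0,2,0), (0,2,1), (1,0,0), (1,0,1), (1,1,0), (1,1,1), (1,2,0), (1,2,1)}
PSO: 12 outcomes — {(0,0,0), (0,0,1), (0,1,0), (0,1,1), (0,2,0), (0,2,1), (1,0,0), (1,0,1), (1,1,0), (1,1,1), (1,2,0), (1,2,1)}
target (0,0,1) ∈ {TSO,PSO}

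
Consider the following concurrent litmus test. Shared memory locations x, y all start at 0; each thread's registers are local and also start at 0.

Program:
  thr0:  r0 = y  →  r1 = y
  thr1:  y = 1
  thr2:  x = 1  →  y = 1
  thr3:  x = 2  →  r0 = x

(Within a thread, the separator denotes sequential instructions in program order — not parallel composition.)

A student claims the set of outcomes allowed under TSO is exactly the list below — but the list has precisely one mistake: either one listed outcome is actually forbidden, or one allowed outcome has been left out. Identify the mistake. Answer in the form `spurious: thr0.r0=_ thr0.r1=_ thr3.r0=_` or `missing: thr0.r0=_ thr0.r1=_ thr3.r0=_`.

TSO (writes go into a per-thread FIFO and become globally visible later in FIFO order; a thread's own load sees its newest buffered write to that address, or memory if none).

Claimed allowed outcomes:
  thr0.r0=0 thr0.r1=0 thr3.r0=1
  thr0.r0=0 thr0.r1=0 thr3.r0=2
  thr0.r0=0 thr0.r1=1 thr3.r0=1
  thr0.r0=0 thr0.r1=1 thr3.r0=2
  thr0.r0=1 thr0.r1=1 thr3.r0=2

outcome vector order: (thr0.r0,thr0.r1,thr3.r0)
[TSO] allowed = {<0 0 1>, <0 0 2>, <0 1 1>, <0 1 2>, <1 1 1>, <1 1 2>}
TSO∖claimed = {<1 1 1>}

missing: thr0.r0=1 thr0.r1=1 thr3.r0=1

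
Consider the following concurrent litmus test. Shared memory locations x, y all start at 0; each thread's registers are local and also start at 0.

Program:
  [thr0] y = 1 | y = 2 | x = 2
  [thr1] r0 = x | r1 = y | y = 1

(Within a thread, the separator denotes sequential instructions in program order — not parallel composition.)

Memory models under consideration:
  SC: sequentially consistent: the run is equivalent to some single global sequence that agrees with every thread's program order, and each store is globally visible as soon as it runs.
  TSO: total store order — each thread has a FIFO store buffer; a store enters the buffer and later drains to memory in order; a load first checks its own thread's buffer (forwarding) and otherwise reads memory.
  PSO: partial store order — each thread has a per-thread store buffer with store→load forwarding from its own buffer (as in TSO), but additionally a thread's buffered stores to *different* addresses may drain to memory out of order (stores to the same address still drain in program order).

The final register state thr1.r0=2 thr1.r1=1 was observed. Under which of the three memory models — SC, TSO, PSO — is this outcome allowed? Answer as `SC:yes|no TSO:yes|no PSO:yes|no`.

outcome vector order: (thr1.r0,thr1.r1)
under SC → 00; 01; 02; 22
under TSO → 00; 01; 02; 22
under PSO → 00; 01; 02; 20; 21; 22
target 21 ∈ {PSO}

SC:no TSO:no PSO:yes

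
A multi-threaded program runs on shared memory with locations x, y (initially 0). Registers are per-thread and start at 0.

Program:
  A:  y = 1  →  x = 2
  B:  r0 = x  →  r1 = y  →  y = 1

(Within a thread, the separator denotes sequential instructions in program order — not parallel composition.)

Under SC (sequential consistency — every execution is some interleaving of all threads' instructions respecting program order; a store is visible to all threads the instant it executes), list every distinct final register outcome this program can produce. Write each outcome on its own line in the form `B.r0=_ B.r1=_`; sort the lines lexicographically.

B.r0=0 B.r1=0
B.r0=0 B.r1=1
B.r0=2 B.r1=1

outcome vector order: (B.r0,B.r1)
|SC outcomes| = 3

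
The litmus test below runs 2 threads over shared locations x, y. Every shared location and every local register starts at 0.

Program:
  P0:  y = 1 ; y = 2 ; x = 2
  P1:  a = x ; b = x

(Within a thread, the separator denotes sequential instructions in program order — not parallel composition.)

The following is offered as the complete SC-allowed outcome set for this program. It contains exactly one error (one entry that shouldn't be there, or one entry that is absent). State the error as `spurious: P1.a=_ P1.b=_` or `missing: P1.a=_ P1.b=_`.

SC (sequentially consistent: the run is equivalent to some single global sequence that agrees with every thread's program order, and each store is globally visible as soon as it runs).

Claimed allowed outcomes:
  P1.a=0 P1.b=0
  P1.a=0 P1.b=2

outcome vector order: (P1.a,P1.b)
under SC → (0,0); (0,2); (2,2)
SC∖claimed = {(2,2)}

missing: P1.a=2 P1.b=2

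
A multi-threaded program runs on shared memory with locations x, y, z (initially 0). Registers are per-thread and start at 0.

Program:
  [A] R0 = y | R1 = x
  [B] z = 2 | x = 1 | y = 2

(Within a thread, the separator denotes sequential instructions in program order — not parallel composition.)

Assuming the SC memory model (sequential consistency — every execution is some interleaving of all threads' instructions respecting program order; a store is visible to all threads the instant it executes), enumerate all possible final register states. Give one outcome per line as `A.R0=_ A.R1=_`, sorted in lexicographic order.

outcome vector order: (A.R0,A.R1)
|SC outcomes| = 3

A.R0=0 A.R1=0
A.R0=0 A.R1=1
A.R0=2 A.R1=1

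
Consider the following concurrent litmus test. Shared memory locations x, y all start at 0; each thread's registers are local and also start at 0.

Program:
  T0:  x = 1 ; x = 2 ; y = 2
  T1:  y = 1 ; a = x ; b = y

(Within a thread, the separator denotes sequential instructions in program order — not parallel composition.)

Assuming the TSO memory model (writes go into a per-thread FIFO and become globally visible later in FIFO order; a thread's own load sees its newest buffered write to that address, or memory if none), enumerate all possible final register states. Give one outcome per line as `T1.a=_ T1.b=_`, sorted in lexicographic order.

outcome vector order: (T1.a,T1.b)
|TSO outcomes| = 6

T1.a=0 T1.b=1
T1.a=0 T1.b=2
T1.a=1 T1.b=1
T1.a=1 T1.b=2
T1.a=2 T1.b=1
T1.a=2 T1.b=2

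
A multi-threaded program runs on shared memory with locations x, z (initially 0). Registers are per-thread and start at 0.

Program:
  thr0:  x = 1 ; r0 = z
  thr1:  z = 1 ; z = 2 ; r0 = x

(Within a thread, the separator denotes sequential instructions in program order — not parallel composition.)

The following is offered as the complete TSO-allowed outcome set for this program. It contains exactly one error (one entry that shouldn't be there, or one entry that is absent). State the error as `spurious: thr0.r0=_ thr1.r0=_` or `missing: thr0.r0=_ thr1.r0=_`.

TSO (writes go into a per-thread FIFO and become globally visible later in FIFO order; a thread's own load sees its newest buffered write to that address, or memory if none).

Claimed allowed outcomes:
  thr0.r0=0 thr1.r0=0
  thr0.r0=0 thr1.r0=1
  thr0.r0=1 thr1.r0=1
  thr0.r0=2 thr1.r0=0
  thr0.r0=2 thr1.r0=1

outcome vector order: (thr0.r0,thr1.r0)
TSO (6): 00; 01; 10; 11; 20; 21
TSO∖claimed = {10}

missing: thr0.r0=1 thr1.r0=0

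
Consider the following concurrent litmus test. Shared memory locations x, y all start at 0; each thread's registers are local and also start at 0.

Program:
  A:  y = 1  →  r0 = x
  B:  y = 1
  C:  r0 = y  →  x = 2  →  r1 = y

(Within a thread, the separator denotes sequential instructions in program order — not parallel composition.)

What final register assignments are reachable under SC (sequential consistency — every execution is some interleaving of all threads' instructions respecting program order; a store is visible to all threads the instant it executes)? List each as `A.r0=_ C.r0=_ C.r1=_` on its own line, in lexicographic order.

outcome vector order: (A.r0,C.r0,C.r1)
|SC outcomes| = 5

A.r0=0 C.r0=0 C.r1=1
A.r0=0 C.r0=1 C.r1=1
A.r0=2 C.r0=0 C.r1=0
A.r0=2 C.r0=0 C.r1=1
A.r0=2 C.r0=1 C.r1=1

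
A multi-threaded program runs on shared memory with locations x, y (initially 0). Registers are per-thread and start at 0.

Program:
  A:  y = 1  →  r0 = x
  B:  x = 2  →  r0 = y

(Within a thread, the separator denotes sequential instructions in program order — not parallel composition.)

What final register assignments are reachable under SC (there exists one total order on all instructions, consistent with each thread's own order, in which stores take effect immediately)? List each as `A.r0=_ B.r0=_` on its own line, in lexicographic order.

A.r0=0 B.r0=1
A.r0=2 B.r0=0
A.r0=2 B.r0=1

outcome vector order: (A.r0,B.r0)
|SC outcomes| = 3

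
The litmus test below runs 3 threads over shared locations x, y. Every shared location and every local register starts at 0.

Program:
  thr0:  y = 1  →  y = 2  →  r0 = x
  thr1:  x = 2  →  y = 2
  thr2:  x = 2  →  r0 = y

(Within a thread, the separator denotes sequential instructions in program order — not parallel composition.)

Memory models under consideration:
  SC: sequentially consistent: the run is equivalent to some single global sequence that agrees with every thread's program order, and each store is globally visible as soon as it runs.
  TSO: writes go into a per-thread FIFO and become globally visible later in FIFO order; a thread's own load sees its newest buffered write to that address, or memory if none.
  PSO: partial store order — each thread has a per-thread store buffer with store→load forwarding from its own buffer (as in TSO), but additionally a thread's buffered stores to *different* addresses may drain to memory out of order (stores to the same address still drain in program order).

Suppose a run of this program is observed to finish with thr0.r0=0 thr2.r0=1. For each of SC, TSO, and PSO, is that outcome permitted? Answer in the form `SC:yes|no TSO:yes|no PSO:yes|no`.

outcome vector order: (thr0.r0,thr2.r0)
under SC → 0/2, 2/0, 2/1, 2/2
under TSO → 0/0, 0/1, 0/2, 2/0, 2/1, 2/2
under PSO → 0/0, 0/1, 0/2, 2/0, 2/1, 2/2
target 0/1 ∈ {TSO,PSO}

SC:no TSO:yes PSO:yes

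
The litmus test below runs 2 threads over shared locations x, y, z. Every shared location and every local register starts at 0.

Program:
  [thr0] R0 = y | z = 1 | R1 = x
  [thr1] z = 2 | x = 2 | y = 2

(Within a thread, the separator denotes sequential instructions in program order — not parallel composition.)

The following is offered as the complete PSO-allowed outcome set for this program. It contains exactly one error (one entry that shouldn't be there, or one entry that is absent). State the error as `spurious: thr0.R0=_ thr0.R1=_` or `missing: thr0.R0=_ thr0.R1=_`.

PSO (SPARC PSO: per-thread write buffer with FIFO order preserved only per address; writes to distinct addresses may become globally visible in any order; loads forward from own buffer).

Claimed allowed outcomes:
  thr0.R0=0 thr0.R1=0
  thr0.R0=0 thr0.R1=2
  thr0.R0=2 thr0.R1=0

outcome vector order: (thr0.R0,thr0.R1)
under PSO → <0 0>, <0 2>, <2 0>, <2 2>
PSO∖claimed = {<2 2>}

missing: thr0.R0=2 thr0.R1=2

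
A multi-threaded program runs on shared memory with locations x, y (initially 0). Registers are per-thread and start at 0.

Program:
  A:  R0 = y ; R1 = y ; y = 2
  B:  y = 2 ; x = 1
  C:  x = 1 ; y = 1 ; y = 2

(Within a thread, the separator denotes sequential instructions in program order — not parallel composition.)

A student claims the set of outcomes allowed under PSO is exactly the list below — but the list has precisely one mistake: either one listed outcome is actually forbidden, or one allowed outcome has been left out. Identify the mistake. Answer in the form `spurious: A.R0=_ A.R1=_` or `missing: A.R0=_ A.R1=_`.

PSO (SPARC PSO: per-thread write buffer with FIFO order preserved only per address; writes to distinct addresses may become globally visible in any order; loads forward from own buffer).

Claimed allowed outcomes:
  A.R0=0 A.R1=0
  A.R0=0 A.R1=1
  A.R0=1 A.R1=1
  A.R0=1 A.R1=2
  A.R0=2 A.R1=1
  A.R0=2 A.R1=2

outcome vector order: (A.R0,A.R1)
PSO: 7 outcomes — {00 01 02 11 12 21 22}
PSO∖claimed = {02}

missing: A.R0=0 A.R1=2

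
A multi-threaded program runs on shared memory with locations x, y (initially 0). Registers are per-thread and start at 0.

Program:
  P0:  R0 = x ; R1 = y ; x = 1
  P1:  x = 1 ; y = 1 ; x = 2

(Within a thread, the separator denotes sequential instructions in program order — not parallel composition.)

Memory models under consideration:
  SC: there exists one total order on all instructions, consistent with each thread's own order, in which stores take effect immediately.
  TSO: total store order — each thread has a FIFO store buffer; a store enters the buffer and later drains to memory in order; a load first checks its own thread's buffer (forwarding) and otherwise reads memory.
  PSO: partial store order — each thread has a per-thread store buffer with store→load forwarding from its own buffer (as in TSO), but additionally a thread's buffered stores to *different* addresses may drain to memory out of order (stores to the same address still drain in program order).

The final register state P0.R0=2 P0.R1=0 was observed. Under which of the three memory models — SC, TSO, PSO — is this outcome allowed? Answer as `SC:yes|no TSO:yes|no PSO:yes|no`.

SC:no TSO:no PSO:yes

outcome vector order: (P0.R0,P0.R1)
SC: 5 outcomes — {(0,0); (0,1); (1,0); (1,1); (2,1)}
TSO: 5 outcomes — {(0,0); (0,1); (1,0); (1,1); (2,1)}
PSO: 6 outcomes — {(0,0); (0,1); (1,0); (1,1); (2,0); (2,1)}
target (2,0) ∈ {PSO}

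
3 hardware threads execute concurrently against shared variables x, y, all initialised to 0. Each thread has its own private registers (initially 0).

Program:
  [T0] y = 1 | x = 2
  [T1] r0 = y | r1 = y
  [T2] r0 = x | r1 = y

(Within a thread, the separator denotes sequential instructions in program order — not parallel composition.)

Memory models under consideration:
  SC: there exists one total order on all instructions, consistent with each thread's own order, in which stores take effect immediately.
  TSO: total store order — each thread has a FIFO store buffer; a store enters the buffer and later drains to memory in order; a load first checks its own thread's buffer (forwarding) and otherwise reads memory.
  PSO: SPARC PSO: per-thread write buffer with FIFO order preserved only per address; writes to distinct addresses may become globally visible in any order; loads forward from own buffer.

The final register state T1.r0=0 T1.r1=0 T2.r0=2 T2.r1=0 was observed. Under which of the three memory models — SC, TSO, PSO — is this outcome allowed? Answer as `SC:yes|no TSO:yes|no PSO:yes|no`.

SC:no TSO:no PSO:yes

outcome vector order: (T1.r0,T1.r1,T2.r0,T2.r1)
SC: 9 outcomes — {(0,0,0,0) (0,0,0,1) (0,0,2,1) (0,1,0,0) (0,1,0,1) (0,1,2,1) (1,1,0,0) (1,1,0,1) (1,1,2,1)}
TSO: 9 outcomes — {(0,0,0,0) (0,0,0,1) (0,0,2,1) (0,1,0,0) (0,1,0,1) (0,1,2,1) (1,1,0,0) (1,1,0,1) (1,1,2,1)}
PSO: 12 outcomes — {(0,0,0,0) (0,0,0,1) (0,0,2,0) (0,0,2,1) (0,1,0,0) (0,1,0,1) (0,1,2,0) (0,1,2,1) (1,1,0,0) (1,1,0,1) (1,1,2,0) (1,1,2,1)}
target (0,0,2,0) ∈ {PSO}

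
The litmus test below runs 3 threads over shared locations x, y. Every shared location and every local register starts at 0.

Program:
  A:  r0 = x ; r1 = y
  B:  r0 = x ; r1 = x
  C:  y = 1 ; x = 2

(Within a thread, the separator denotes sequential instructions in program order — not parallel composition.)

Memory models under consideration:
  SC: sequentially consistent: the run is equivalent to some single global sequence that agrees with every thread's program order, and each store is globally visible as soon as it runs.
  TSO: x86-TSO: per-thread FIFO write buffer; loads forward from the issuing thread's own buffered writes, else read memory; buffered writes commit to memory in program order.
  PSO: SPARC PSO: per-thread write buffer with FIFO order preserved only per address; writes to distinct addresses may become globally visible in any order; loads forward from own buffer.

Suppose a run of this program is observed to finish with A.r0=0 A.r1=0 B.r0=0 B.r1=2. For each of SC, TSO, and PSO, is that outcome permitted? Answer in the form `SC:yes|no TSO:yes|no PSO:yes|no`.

outcome vector order: (A.r0,A.r1,B.r0,B.r1)
SC: 9 outcomes — {(0,0,0,0); (0,0,0,2); (0,0,2,2); (0,1,0,0); (0,1,0,2); (0,1,2,2); (2,1,0,0); (2,1,0,2); (2,1,2,2)}
TSO: 9 outcomes — {(0,0,0,0); (0,0,0,2); (0,0,2,2); (0,1,0,0); (0,1,0,2); (0,1,2,2); (2,1,0,0); (2,1,0,2); (2,1,2,2)}
PSO: 12 outcomes — {(0,0,0,0); (0,0,0,2); (0,0,2,2); (0,1,0,0); (0,1,0,2); (0,1,2,2); (2,0,0,0); (2,0,0,2); (2,0,2,2); (2,1,0,0); (2,1,0,2); (2,1,2,2)}
target (0,0,0,2) ∈ {SC,TSO,PSO}

SC:yes TSO:yes PSO:yes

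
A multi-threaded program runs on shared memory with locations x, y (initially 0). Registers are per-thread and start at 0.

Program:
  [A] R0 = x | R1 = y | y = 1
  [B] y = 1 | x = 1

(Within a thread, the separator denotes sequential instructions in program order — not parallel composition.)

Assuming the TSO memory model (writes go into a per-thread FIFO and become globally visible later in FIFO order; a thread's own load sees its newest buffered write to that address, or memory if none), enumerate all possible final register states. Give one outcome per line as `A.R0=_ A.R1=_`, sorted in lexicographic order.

outcome vector order: (A.R0,A.R1)
|TSO outcomes| = 3

A.R0=0 A.R1=0
A.R0=0 A.R1=1
A.R0=1 A.R1=1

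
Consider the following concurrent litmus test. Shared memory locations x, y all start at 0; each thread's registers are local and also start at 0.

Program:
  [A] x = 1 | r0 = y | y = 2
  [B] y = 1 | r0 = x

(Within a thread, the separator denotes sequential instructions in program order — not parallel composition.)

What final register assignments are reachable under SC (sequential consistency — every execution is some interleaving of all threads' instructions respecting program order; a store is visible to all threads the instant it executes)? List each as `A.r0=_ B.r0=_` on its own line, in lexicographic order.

outcome vector order: (A.r0,B.r0)
|SC outcomes| = 3

A.r0=0 B.r0=1
A.r0=1 B.r0=0
A.r0=1 B.r0=1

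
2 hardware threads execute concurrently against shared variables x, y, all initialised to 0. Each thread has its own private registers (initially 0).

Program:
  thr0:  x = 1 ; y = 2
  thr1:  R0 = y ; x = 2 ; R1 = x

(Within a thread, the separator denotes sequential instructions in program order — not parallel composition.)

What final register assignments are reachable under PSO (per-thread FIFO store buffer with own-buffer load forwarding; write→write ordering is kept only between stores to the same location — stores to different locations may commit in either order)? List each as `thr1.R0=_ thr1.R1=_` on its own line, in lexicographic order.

thr1.R0=0 thr1.R1=1
thr1.R0=0 thr1.R1=2
thr1.R0=2 thr1.R1=1
thr1.R0=2 thr1.R1=2

outcome vector order: (thr1.R0,thr1.R1)
|PSO outcomes| = 4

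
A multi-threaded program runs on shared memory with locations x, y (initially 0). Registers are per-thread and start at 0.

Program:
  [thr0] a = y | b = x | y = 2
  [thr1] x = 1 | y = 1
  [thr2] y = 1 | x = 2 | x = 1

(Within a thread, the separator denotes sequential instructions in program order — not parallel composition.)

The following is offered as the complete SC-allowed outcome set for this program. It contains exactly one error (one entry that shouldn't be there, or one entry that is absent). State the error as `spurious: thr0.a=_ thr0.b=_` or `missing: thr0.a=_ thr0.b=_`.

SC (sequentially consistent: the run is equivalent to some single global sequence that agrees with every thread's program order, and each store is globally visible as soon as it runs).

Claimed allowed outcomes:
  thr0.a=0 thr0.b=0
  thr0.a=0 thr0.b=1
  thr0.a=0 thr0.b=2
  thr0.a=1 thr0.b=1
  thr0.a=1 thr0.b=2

missing: thr0.a=1 thr0.b=0

outcome vector order: (thr0.a,thr0.b)
SC: 6 outcomes — {00 01 02 10 11 12}
SC∖claimed = {10}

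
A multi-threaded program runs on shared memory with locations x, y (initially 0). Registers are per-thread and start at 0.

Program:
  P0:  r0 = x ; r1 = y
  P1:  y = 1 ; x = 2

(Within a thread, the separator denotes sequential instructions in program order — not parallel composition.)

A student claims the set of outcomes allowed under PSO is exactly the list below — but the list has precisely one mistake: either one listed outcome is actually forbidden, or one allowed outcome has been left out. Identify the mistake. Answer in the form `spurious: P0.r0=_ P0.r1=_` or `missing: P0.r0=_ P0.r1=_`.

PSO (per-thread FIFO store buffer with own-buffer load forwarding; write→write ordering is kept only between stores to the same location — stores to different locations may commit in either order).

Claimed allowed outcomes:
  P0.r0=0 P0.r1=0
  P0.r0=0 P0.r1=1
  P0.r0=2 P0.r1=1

outcome vector order: (P0.r0,P0.r1)
under PSO → <0 0>; <0 1>; <2 0>; <2 1>
PSO∖claimed = {<2 0>}

missing: P0.r0=2 P0.r1=0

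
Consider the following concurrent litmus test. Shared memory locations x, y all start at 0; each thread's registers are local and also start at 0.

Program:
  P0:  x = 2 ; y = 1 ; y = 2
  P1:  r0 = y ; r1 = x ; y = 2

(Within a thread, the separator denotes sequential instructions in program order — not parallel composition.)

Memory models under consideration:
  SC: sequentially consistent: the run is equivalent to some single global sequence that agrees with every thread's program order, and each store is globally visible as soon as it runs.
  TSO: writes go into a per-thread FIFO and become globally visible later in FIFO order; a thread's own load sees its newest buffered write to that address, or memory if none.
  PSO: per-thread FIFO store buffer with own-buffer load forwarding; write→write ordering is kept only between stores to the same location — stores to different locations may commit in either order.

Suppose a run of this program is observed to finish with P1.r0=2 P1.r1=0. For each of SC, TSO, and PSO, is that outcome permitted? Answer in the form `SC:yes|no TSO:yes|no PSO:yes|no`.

SC:no TSO:no PSO:yes

outcome vector order: (P1.r0,P1.r1)
SC (4): (0,0), (0,2), (1,2), (2,2)
TSO (4): (0,0), (0,2), (1,2), (2,2)
PSO (6): (0,0), (0,2), (1,0), (1,2), (2,0), (2,2)
target (2,0) ∈ {PSO}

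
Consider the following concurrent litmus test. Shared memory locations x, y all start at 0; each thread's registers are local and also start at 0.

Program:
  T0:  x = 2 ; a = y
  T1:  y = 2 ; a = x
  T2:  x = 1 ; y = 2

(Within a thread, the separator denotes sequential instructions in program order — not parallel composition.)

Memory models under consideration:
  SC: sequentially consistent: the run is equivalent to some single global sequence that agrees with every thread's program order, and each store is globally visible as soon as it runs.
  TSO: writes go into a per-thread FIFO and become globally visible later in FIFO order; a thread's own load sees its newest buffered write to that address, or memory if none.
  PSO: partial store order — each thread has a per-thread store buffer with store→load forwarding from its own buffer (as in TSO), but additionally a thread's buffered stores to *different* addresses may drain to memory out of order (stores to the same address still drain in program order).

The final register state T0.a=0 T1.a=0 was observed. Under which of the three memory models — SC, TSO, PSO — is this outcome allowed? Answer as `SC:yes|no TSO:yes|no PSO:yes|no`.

SC:no TSO:yes PSO:yes

outcome vector order: (T0.a,T1.a)
SC: 5 outcomes — {0/1; 0/2; 2/0; 2/1; 2/2}
TSO: 6 outcomes — {0/0; 0/1; 0/2; 2/0; 2/1; 2/2}
PSO: 6 outcomes — {0/0; 0/1; 0/2; 2/0; 2/1; 2/2}
target 0/0 ∈ {TSO,PSO}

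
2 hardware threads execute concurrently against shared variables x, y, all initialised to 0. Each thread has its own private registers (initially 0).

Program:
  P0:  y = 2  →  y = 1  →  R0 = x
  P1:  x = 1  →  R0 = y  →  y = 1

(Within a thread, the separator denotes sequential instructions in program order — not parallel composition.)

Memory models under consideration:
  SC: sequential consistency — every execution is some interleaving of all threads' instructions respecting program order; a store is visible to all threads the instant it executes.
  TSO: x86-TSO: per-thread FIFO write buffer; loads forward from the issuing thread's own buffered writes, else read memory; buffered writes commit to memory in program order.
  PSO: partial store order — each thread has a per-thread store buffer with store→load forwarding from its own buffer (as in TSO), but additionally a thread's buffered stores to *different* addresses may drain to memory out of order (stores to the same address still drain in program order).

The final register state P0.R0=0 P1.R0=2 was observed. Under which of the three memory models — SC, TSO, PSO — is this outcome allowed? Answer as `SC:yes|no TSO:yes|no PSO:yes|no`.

SC:no TSO:yes PSO:yes

outcome vector order: (P0.R0,P1.R0)
SC (4): <0 1> <1 0> <1 1> <1 2>
TSO (6): <0 0> <0 1> <0 2> <1 0> <1 1> <1 2>
PSO (6): <0 0> <0 1> <0 2> <1 0> <1 1> <1 2>
target <0 2> ∈ {TSO,PSO}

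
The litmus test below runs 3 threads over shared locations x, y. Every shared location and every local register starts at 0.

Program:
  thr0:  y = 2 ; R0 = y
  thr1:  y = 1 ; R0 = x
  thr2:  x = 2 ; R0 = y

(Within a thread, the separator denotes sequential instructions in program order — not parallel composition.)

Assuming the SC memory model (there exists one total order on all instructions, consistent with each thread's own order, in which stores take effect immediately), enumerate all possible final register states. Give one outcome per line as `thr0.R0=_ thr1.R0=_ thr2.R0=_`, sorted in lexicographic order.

outcome vector order: (thr0.R0,thr1.R0,thr2.R0)
|SC outcomes| = 9

thr0.R0=1 thr1.R0=0 thr2.R0=1
thr0.R0=1 thr1.R0=2 thr2.R0=0
thr0.R0=1 thr1.R0=2 thr2.R0=1
thr0.R0=1 thr1.R0=2 thr2.R0=2
thr0.R0=2 thr1.R0=0 thr2.R0=1
thr0.R0=2 thr1.R0=0 thr2.R0=2
thr0.R0=2 thr1.R0=2 thr2.R0=0
thr0.R0=2 thr1.R0=2 thr2.R0=1
thr0.R0=2 thr1.R0=2 thr2.R0=2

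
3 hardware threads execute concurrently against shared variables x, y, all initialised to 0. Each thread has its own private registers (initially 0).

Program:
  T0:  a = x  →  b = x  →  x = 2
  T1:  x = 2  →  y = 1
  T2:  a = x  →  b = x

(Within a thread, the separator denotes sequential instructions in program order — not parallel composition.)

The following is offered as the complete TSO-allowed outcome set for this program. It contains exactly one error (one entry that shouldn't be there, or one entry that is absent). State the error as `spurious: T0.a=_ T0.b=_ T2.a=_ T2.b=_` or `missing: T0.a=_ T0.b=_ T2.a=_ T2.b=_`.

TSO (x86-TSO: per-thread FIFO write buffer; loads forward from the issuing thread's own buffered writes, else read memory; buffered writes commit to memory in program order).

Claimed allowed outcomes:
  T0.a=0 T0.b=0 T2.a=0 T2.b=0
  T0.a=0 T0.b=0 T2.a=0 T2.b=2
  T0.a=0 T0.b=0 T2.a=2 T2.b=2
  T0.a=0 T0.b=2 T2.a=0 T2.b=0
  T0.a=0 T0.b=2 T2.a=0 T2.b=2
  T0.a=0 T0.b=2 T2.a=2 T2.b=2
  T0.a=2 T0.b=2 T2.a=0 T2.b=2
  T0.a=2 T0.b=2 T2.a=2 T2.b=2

missing: T0.a=2 T0.b=2 T2.a=0 T2.b=0

outcome vector order: (T0.a,T0.b,T2.a,T2.b)
[TSO] allowed = {0/0/0/0 0/0/0/2 0/0/2/2 0/2/0/0 0/2/0/2 0/2/2/2 2/2/0/0 2/2/0/2 2/2/2/2}
TSO∖claimed = {2/2/0/0}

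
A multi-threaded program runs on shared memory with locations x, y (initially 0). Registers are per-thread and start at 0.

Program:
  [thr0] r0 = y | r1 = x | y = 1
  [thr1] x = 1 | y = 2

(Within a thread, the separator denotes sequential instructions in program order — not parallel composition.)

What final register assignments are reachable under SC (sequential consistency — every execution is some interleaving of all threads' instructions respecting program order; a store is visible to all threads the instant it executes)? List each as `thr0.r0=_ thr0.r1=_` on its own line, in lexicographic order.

thr0.r0=0 thr0.r1=0
thr0.r0=0 thr0.r1=1
thr0.r0=2 thr0.r1=1

outcome vector order: (thr0.r0,thr0.r1)
|SC outcomes| = 3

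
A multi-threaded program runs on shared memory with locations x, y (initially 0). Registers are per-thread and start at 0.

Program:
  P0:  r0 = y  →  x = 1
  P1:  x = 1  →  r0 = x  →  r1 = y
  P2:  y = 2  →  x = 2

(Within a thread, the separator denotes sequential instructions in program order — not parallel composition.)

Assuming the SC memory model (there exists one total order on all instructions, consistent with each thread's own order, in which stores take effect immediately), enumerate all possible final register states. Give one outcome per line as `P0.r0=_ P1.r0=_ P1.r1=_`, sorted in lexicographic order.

outcome vector order: (P0.r0,P1.r0,P1.r1)
|SC outcomes| = 6

P0.r0=0 P1.r0=1 P1.r1=0
P0.r0=0 P1.r0=1 P1.r1=2
P0.r0=0 P1.r0=2 P1.r1=2
P0.r0=2 P1.r0=1 P1.r1=0
P0.r0=2 P1.r0=1 P1.r1=2
P0.r0=2 P1.r0=2 P1.r1=2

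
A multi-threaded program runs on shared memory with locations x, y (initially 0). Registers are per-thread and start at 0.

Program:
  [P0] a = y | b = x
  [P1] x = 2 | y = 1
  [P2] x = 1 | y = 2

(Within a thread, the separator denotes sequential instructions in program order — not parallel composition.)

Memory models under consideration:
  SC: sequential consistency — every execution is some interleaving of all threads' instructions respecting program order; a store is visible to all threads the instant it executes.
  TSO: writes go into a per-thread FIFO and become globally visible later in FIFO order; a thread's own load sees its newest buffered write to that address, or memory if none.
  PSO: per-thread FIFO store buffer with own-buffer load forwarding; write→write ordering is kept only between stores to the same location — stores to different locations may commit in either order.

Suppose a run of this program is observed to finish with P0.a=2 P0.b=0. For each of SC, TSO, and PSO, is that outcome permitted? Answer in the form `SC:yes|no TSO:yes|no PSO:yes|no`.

SC:no TSO:no PSO:yes

outcome vector order: (P0.a,P0.b)
[SC] allowed = {(0,0); (0,1); (0,2); (1,1); (1,2); (2,1); (2,2)}
[TSO] allowed = {(0,0); (0,1); (0,2); (1,1); (1,2); (2,1); (2,2)}
[PSO] allowed = {(0,0); (0,1); (0,2); (1,0); (1,1); (1,2); (2,0); (2,1); (2,2)}
target (2,0) ∈ {PSO}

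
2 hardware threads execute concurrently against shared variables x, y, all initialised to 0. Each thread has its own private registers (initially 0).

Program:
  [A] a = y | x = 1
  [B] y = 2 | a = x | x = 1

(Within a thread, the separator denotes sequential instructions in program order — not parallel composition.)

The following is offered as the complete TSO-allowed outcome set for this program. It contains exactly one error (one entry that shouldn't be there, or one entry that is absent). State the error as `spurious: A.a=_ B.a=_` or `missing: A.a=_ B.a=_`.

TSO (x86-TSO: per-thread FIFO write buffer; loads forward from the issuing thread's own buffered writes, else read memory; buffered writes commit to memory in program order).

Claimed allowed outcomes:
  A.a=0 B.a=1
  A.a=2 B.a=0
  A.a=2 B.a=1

missing: A.a=0 B.a=0

outcome vector order: (A.a,B.a)
[TSO] allowed = {0/0; 0/1; 2/0; 2/1}
TSO∖claimed = {0/0}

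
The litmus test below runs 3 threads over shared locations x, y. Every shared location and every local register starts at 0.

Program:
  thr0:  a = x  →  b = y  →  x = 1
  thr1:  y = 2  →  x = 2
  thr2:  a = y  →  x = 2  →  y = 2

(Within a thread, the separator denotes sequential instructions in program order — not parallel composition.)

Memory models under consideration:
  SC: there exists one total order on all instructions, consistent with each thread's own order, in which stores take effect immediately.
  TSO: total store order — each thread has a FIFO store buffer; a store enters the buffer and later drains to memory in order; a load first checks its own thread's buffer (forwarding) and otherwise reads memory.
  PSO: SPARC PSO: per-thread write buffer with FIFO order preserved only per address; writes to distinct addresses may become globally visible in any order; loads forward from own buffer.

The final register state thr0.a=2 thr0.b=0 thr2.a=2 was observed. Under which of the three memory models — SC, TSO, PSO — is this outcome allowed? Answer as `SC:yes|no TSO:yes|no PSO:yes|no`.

SC:no TSO:no PSO:yes

outcome vector order: (thr0.a,thr0.b,thr2.a)
[SC] allowed = {0/0/0, 0/0/2, 0/2/0, 0/2/2, 2/0/0, 2/2/0, 2/2/2}
[TSO] allowed = {0/0/0, 0/0/2, 0/2/0, 0/2/2, 2/0/0, 2/2/0, 2/2/2}
[PSO] allowed = {0/0/0, 0/0/2, 0/2/0, 0/2/2, 2/0/0, 2/0/2, 2/2/0, 2/2/2}
target 2/0/2 ∈ {PSO}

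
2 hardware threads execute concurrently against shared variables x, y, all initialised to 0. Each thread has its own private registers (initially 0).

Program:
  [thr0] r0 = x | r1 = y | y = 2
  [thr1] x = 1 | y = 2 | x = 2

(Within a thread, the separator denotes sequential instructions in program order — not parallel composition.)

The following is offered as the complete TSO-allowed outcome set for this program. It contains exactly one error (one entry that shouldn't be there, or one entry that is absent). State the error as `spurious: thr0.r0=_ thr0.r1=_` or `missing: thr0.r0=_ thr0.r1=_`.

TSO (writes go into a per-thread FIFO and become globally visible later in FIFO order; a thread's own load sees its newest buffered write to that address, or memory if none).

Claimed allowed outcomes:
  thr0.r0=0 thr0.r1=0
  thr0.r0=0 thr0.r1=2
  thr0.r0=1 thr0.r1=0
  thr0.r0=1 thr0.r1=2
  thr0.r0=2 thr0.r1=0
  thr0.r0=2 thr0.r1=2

spurious: thr0.r0=2 thr0.r1=0

outcome vector order: (thr0.r0,thr0.r1)
TSO: 5 outcomes — {00; 02; 10; 12; 22}
claimed∖TSO = {20}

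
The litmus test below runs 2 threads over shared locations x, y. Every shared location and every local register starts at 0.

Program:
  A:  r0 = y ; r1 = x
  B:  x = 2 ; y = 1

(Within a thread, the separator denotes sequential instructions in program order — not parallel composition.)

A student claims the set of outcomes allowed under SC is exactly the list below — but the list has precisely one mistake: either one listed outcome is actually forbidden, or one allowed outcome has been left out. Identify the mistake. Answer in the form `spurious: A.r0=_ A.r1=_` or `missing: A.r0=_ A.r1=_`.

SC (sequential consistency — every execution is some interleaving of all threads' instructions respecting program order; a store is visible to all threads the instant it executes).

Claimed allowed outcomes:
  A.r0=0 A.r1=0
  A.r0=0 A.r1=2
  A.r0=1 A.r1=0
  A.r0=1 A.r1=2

outcome vector order: (A.r0,A.r1)
SC (3): 00; 02; 12
claimed∖SC = {10}

spurious: A.r0=1 A.r1=0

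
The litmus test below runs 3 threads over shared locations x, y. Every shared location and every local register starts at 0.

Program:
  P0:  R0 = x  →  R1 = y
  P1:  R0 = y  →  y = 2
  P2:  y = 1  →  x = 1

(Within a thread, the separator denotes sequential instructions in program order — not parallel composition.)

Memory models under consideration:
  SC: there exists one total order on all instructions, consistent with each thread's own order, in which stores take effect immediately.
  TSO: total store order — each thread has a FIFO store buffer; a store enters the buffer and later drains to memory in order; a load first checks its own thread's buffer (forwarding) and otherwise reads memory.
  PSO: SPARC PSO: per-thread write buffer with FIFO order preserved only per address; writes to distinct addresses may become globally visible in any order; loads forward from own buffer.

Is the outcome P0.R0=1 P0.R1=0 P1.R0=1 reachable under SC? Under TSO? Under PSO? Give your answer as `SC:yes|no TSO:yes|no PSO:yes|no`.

SC:no TSO:no PSO:yes

outcome vector order: (P0.R0,P0.R1,P1.R0)
under SC → 0/0/0 0/0/1 0/1/0 0/1/1 0/2/0 0/2/1 1/1/0 1/1/1 1/2/0 1/2/1
under TSO → 0/0/0 0/0/1 0/1/0 0/1/1 0/2/0 0/2/1 1/1/0 1/1/1 1/2/0 1/2/1
under PSO → 0/0/0 0/0/1 0/1/0 0/1/1 0/2/0 0/2/1 1/0/0 1/0/1 1/1/0 1/1/1 1/2/0 1/2/1
target 1/0/1 ∈ {PSO}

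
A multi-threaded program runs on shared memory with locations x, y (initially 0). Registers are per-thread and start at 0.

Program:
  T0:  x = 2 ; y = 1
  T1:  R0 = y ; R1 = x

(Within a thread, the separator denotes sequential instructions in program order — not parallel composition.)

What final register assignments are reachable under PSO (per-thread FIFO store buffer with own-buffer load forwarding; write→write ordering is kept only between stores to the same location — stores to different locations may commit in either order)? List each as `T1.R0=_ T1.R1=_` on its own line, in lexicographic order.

T1.R0=0 T1.R1=0
T1.R0=0 T1.R1=2
T1.R0=1 T1.R1=0
T1.R0=1 T1.R1=2

outcome vector order: (T1.R0,T1.R1)
|PSO outcomes| = 4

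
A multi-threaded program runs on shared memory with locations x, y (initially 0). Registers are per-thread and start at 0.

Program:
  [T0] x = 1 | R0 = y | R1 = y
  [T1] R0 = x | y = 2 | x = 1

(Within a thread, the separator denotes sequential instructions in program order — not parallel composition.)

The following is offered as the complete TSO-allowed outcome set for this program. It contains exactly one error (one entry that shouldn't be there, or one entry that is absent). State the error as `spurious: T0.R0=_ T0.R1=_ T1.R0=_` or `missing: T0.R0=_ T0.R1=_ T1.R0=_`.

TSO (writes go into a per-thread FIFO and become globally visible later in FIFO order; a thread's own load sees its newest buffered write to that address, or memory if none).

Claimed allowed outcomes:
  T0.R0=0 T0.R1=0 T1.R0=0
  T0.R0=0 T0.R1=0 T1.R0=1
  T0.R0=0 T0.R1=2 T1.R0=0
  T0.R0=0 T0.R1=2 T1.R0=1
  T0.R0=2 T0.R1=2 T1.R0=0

missing: T0.R0=2 T0.R1=2 T1.R0=1

outcome vector order: (T0.R0,T0.R1,T1.R0)
TSO (6): (0,0,0); (0,0,1); (0,2,0); (0,2,1); (2,2,0); (2,2,1)
TSO∖claimed = {(2,2,1)}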